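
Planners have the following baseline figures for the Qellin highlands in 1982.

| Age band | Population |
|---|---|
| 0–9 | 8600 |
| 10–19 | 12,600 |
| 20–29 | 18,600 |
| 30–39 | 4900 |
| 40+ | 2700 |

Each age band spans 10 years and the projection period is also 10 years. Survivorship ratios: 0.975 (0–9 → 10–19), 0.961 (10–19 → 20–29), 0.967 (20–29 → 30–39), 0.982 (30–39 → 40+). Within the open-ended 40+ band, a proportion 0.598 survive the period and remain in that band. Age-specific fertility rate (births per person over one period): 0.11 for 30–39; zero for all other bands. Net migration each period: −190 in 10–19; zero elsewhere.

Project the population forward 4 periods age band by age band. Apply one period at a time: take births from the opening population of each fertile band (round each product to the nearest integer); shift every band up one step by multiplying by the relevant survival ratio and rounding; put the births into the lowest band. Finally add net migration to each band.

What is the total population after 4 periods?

Call the bands 1 to 5, youngest first.
— Period 1 —
Births: 4900 × 0.11 = 539
Band 2: 8600 × 0.975 = 8385
Band 3: 12600 × 0.961 = 12109
Band 4: 18600 × 0.967 = 17986
Band 5: 4900 × 0.982 + 2700 × 0.598 = 4812 + 1615 = 6427
Net migration: Band 2 − 190 → 8195
Population now: 0–9=539, 10–19=8195, 20–29=12109, 30–39=17986, 40+=6427
— Period 2 —
Births: 17986 × 0.11 = 1978
Band 2: 539 × 0.975 = 526
Band 3: 8195 × 0.961 = 7875
Band 4: 12109 × 0.967 = 11709
Band 5: 17986 × 0.982 + 6427 × 0.598 = 17662 + 3843 = 21505
Net migration: Band 2 − 190 → 336
Population now: 0–9=1978, 10–19=336, 20–29=7875, 30–39=11709, 40+=21505
— Period 3 —
Births: 11709 × 0.11 = 1288
Band 2: 1978 × 0.975 = 1929
Band 3: 336 × 0.961 = 323
Band 4: 7875 × 0.967 = 7615
Band 5: 11709 × 0.982 + 21505 × 0.598 = 11498 + 12860 = 24358
Net migration: Band 2 − 190 → 1739
Population now: 0–9=1288, 10–19=1739, 20–29=323, 30–39=7615, 40+=24358
— Period 4 —
Births: 7615 × 0.11 = 838
Band 2: 1288 × 0.975 = 1256
Band 3: 1739 × 0.961 = 1671
Band 4: 323 × 0.967 = 312
Band 5: 7615 × 0.982 + 24358 × 0.598 = 7478 + 14566 = 22044
Net migration: Band 2 − 190 → 1066
Population now: 0–9=838, 10–19=1066, 20–29=1671, 30–39=312, 40+=22044
Total after period 4: 838 + 1066 + 1671 + 312 + 22044 = 25931

25931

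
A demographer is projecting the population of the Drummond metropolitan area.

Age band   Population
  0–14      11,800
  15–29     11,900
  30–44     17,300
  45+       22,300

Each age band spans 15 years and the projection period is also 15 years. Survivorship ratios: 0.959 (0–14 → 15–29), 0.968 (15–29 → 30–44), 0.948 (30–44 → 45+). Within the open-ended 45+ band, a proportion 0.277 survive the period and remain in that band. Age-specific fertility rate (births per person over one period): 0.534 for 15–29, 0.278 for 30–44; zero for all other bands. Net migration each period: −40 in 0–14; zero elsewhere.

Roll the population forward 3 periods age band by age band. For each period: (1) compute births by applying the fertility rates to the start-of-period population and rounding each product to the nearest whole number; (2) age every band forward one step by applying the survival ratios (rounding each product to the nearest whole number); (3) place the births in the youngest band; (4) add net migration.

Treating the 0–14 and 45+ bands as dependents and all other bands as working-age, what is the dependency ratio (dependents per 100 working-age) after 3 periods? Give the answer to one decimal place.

Let group 1 be 0–14 through group 4 = 45+.
Period 1:
Births: 11900 × 0.534 = 6355 ; 17300 × 0.278 = 4809 → 11164
Group 2: 11800 × 0.959 = 11316
Group 3: 11900 × 0.968 = 11519
Group 4: 17300 × 0.948 + 22300 × 0.277 = 16400 + 6177 = 22577
Net migration: Group 1 − 40 → 11124
End of period: [11124, 11316, 11519, 22577]
Period 2:
Births: 11316 × 0.534 = 6043 ; 11519 × 0.278 = 3202 → 9245
Group 2: 11124 × 0.959 = 10668
Group 3: 11316 × 0.968 = 10954
Group 4: 11519 × 0.948 + 22577 × 0.277 = 10920 + 6254 = 17174
Net migration: Group 1 − 40 → 9205
End of period: [9205, 10668, 10954, 17174]
Period 3:
Births: 10668 × 0.534 = 5697 ; 10954 × 0.278 = 3045 → 8742
Group 2: 9205 × 0.959 = 8828
Group 3: 10668 × 0.968 = 10327
Group 4: 10954 × 0.948 + 17174 × 0.277 = 10384 + 4757 = 15141
Net migration: Group 1 − 40 → 8702
End of period: [8702, 8828, 10327, 15141]
Dependents (band 0–14 + band 45+) = 8702 + 15141 = 23843; working-age = 19155; ratio = 23843/19155 × 100 = 124.5

124.5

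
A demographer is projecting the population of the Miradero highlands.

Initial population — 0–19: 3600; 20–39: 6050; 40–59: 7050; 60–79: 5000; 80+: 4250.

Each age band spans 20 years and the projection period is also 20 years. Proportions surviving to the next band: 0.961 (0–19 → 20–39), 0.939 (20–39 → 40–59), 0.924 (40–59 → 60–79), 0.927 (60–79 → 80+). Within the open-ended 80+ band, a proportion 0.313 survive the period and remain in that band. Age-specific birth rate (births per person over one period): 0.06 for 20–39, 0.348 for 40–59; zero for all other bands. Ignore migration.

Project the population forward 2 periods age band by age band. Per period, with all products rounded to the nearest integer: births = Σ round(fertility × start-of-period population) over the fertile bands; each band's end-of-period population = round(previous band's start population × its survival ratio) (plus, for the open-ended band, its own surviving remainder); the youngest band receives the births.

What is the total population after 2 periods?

Call the groups 1 to 5, youngest first.
After projecting period 1:
Births: 6050 × 0.06 = 363 ; 7050 × 0.348 = 2453 — total 2816
Group 2: 3600 × 0.961 = 3460
Group 3: 6050 × 0.939 = 5681
Group 4: 7050 × 0.924 = 6514
Group 5: 5000 × 0.927 + 4250 × 0.313 = 4635 + 1330 = 5965
Population now: 0–19=2816, 20–39=3460, 40–59=5681, 60–79=6514, 80+=5965
After projecting period 2:
Births: 3460 × 0.06 = 208 ; 5681 × 0.348 = 1977 — total 2185
Group 2: 2816 × 0.961 = 2706
Group 3: 3460 × 0.939 = 3249
Group 4: 5681 × 0.924 = 5249
Group 5: 6514 × 0.927 + 5965 × 0.313 = 6038 + 1867 = 7905
Population now: 0–19=2185, 20–39=2706, 40–59=3249, 60–79=5249, 80+=7905
Total after period 2: 2185 + 2706 + 3249 + 5249 + 7905 = 21294

21294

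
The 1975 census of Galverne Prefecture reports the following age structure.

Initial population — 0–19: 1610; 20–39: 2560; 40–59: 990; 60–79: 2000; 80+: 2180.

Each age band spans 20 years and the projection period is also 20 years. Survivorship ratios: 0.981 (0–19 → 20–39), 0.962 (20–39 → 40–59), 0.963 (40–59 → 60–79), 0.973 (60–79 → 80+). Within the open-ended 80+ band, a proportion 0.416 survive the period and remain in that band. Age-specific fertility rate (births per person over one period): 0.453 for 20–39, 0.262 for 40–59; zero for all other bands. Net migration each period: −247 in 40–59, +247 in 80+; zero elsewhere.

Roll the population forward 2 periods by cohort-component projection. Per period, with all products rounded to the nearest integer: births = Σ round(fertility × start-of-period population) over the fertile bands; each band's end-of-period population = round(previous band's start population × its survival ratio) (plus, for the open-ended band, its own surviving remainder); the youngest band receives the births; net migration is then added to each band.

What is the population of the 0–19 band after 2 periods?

1296

Period 1:
Births: 2560 * 0.453 = 1160 ; 990 * 0.262 = 259 → total 1419
20–39: 1610 * 0.981 = 1579
40–59: 2560 * 0.962 = 2463
60–79: 990 * 0.963 = 953
80+: 2000 * 0.973 + 2180 * 0.416 = 1946 + 907 = 2853
Net migration: 40–59 − 247 → 2216; 80+ + 247 → 3100
→ [1419, 1579, 2216, 953, 3100]
Period 2:
Births: 1579 * 0.453 = 715 ; 2216 * 0.262 = 581 → total 1296
20–39: 1419 * 0.981 = 1392
40–59: 1579 * 0.962 = 1519
60–79: 2216 * 0.963 = 2134
80+: 953 * 0.973 + 3100 * 0.416 = 927 + 1290 = 2217
Net migration: 40–59 − 247 → 1272; 80+ + 247 → 2464
→ [1296, 1392, 1272, 2134, 2464]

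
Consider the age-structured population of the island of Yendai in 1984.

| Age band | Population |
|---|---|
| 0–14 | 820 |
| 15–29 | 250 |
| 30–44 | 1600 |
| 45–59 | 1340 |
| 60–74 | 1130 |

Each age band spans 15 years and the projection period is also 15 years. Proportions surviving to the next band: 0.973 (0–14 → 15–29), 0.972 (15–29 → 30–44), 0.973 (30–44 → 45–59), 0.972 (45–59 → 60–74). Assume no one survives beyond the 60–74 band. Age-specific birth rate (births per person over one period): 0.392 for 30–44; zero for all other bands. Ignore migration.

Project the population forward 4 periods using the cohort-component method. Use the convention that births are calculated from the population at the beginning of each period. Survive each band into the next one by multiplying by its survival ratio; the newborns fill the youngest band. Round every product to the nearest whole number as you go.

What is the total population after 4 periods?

Period 1.
Births: 1600 × 0.392 = 627
15–29: 820 × 0.973 = 798
30–44: 250 × 0.972 = 243
45–59: 1600 × 0.973 = 1557
60–74: 1340 × 0.972 = 1302
→ [627, 798, 243, 1557, 1302]
Period 2.
Births: 243 × 0.392 = 95
15–29: 627 × 0.973 = 610
30–44: 798 × 0.972 = 776
45–59: 243 × 0.973 = 236
60–74: 1557 × 0.972 = 1513
→ [95, 610, 776, 236, 1513]
Period 3.
Births: 776 × 0.392 = 304
15–29: 95 × 0.973 = 92
30–44: 610 × 0.972 = 593
45–59: 776 × 0.973 = 755
60–74: 236 × 0.972 = 229
→ [304, 92, 593, 755, 229]
Period 4.
Births: 593 × 0.392 = 232
15–29: 304 × 0.973 = 296
30–44: 92 × 0.972 = 89
45–59: 593 × 0.973 = 577
60–74: 755 × 0.972 = 734
→ [232, 296, 89, 577, 734]
Total after period 4: 232 + 296 + 89 + 577 + 734 = 1928

1928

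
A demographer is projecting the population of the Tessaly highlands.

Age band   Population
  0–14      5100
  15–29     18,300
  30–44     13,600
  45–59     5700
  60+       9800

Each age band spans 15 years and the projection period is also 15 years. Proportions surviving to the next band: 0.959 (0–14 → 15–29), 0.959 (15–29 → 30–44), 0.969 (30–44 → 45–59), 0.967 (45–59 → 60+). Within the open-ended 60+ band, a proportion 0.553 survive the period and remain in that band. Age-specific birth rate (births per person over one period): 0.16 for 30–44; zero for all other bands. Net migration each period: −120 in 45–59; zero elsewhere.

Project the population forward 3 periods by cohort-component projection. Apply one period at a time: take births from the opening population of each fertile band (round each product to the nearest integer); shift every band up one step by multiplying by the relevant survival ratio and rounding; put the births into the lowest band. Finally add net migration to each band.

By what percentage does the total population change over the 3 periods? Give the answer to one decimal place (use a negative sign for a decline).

— Period 1 —
Births: 13600 × 0.16 = 2176
15–29: 5100 × 0.959 = 4891
30–44: 18300 × 0.959 = 17550
45–59: 13600 × 0.969 = 13178
60+: 5700 × 0.967 + 9800 × 0.553 = 5512 + 5419 = 10931
Net migration: 45–59 − 120 → 13058
→ [2176, 4891, 17550, 13058, 10931]
— Period 2 —
Births: 17550 × 0.16 = 2808
15–29: 2176 × 0.959 = 2087
30–44: 4891 × 0.959 = 4690
45–59: 17550 × 0.969 = 17006
60+: 13058 × 0.967 + 10931 × 0.553 = 12627 + 6045 = 18672
Net migration: 45–59 − 120 → 16886
→ [2808, 2087, 4690, 16886, 18672]
— Period 3 —
Births: 4690 × 0.16 = 750
15–29: 2808 × 0.959 = 2693
30–44: 2087 × 0.959 = 2001
45–59: 4690 × 0.969 = 4545
60+: 16886 × 0.967 + 18672 × 0.553 = 16329 + 10326 = 26655
Net migration: 45–59 − 120 → 4425
→ [750, 2693, 2001, 4425, 26655]
Total: 52500 → 36524; change = -15976; percentage change = -30.4%

-30.4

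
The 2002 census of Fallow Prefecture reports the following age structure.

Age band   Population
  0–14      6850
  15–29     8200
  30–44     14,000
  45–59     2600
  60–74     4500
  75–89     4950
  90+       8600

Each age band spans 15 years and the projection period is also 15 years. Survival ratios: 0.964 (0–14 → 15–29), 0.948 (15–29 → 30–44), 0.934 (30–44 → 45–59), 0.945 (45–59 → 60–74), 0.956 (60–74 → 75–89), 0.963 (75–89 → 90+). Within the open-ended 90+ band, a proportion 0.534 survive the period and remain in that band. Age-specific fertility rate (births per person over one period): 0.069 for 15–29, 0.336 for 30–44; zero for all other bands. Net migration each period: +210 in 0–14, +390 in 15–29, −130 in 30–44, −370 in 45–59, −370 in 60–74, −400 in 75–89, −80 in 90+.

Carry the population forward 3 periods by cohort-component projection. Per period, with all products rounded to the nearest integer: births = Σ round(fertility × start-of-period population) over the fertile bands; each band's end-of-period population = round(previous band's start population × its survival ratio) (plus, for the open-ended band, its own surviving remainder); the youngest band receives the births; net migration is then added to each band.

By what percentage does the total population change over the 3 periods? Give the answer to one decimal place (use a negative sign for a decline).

— Period 1 —
Births: 8200 × 0.069 = 566, 14000 × 0.336 = 4704 → total 5270
15–29: 6850 × 0.964 = 6603
30–44: 8200 × 0.948 = 7774
45–59: 14000 × 0.934 = 13076
60–74: 2600 × 0.945 = 2457
75–89: 4500 × 0.956 = 4302
90+: 4950 × 0.963 + 8600 × 0.534 = 4767 + 4592 = 9359
Net migration: 0–14 + 210 → 5480; 15–29 + 390 → 6993; 30–44 − 130 → 7644; 45–59 − 370 → 12706; 60–74 − 370 → 2087; 75–89 − 400 → 3902; 90+ − 80 → 9279
Population now: 0–14=5480, 15–29=6993, 30–44=7644, 45–59=12706, 60–74=2087, 75–89=3902, 90+=9279
— Period 2 —
Births: 6993 × 0.069 = 483, 7644 × 0.336 = 2568 → total 3051
15–29: 5480 × 0.964 = 5283
30–44: 6993 × 0.948 = 6629
45–59: 7644 × 0.934 = 7139
60–74: 12706 × 0.945 = 12007
75–89: 2087 × 0.956 = 1995
90+: 3902 × 0.963 + 9279 × 0.534 = 3758 + 4955 = 8713
Net migration: 0–14 + 210 → 3261; 15–29 + 390 → 5673; 30–44 − 130 → 6499; 45–59 − 370 → 6769; 60–74 − 370 → 11637; 75–89 − 400 → 1595; 90+ − 80 → 8633
Population now: 0–14=3261, 15–29=5673, 30–44=6499, 45–59=6769, 60–74=11637, 75–89=1595, 90+=8633
— Period 3 —
Births: 5673 × 0.069 = 391, 6499 × 0.336 = 2184 → total 2575
15–29: 3261 × 0.964 = 3144
30–44: 5673 × 0.948 = 5378
45–59: 6499 × 0.934 = 6070
60–74: 6769 × 0.945 = 6397
75–89: 11637 × 0.956 = 11125
90+: 1595 × 0.963 + 8633 × 0.534 = 1536 + 4610 = 6146
Net migration: 0–14 + 210 → 2785; 15–29 + 390 → 3534; 30–44 − 130 → 5248; 45–59 − 370 → 5700; 60–74 − 370 → 6027; 75–89 − 400 → 10725; 90+ − 80 → 6066
Population now: 0–14=2785, 15–29=3534, 30–44=5248, 45–59=5700, 60–74=6027, 75–89=10725, 90+=6066
Total: 49700 → 40085; change = -9615; percentage change = -19.3%

-19.3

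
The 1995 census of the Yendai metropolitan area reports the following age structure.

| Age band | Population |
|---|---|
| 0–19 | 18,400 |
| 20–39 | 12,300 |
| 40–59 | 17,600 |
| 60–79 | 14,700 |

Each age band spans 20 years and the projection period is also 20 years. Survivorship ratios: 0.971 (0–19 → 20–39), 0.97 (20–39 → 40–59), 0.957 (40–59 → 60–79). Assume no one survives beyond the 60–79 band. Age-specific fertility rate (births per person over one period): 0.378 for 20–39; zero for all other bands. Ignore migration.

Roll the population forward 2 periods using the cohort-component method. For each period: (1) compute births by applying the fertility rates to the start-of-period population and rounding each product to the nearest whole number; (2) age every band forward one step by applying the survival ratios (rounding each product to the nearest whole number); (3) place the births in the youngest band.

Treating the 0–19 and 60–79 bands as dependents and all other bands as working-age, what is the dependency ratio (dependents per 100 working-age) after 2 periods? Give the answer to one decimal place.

83.2

[period 1]
Births: 12300 * 0.378 = 4649
20–39: 18400 * 0.971 = 17866
40–59: 12300 * 0.97 = 11931
60–79: 17600 * 0.957 = 16843
→ [4649, 17866, 11931, 16843]
[period 2]
Births: 17866 * 0.378 = 6753
20–39: 4649 * 0.971 = 4514
40–59: 17866 * 0.97 = 17330
60–79: 11931 * 0.957 = 11418
→ [6753, 4514, 17330, 11418]
Dependents (band 0–19 + band 60–79) = 6753 + 11418 = 18171; working-age = 21844; ratio = 18171/21844 × 100 = 83.2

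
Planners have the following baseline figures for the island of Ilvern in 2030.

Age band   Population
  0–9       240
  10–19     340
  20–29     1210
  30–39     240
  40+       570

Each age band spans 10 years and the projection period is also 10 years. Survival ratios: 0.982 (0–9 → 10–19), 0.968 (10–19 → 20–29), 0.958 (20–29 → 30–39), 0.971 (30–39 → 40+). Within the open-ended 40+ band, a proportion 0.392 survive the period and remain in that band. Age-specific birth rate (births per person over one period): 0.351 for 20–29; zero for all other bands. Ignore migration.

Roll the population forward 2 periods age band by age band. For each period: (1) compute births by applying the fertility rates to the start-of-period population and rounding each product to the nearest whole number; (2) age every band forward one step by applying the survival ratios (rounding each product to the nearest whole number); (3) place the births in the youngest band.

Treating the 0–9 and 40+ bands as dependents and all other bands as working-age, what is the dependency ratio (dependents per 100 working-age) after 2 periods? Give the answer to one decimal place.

147.8

Period 1.
Births: 1210 × 0.351 = 425
10–19: 240 × 0.982 = 236
20–29: 340 × 0.968 = 329
30–39: 1210 × 0.958 = 1159
40+: 240 × 0.971 + 570 × 0.392 = 233 + 223 = 456
End of period: [425, 236, 329, 1159, 456]
Period 2.
Births: 329 × 0.351 = 115
10–19: 425 × 0.982 = 417
20–29: 236 × 0.968 = 228
30–39: 329 × 0.958 = 315
40+: 1159 × 0.971 + 456 × 0.392 = 1125 + 179 = 1304
End of period: [115, 417, 228, 315, 1304]
Dependents (band 0–9 + band 40+) = 115 + 1304 = 1419; working-age = 960; ratio = 1419/960 × 100 = 147.8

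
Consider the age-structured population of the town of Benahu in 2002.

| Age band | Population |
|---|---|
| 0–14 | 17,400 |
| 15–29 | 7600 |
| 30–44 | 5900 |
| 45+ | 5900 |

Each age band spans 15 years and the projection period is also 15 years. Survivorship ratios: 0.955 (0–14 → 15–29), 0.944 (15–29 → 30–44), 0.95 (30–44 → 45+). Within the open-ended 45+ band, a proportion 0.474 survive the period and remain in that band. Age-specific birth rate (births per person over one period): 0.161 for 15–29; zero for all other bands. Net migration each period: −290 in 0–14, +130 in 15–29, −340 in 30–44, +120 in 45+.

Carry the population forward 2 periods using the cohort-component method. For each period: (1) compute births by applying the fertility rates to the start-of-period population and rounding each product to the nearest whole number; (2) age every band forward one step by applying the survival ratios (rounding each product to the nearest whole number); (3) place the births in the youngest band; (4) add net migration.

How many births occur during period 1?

1224

Period 1:
Births: 7600 × 0.161 = 1224
15–29: 17400 × 0.955 = 16617
30–44: 7600 × 0.944 = 7174
45+: 5900 × 0.95 + 5900 × 0.474 = 5605 + 2797 = 8402
Net migration: 0–14 − 290 → 934; 15–29 + 130 → 16747; 30–44 − 340 → 6834; 45+ + 120 → 8522
Giving 934 / 16747 / 6834 / 8522.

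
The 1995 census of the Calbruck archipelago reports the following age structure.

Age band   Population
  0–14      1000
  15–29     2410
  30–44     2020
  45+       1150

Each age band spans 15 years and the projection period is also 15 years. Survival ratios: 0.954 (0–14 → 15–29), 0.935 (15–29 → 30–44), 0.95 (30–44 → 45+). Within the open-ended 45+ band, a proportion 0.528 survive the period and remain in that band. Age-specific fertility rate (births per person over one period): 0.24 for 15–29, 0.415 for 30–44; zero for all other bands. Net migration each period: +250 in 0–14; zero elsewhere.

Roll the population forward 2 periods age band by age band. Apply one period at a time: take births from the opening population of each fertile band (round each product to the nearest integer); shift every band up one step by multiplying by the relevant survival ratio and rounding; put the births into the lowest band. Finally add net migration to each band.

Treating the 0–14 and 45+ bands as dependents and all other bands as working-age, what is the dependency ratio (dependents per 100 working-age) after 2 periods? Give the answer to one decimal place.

197.0

[period 1]
Births: 2410 × 0.24 = 578 ; 2020 × 0.415 = 838 — total 1416
15–29: 1000 × 0.954 = 954
30–44: 2410 × 0.935 = 2253
45+: 2020 × 0.95 + 1150 × 0.528 = 1919 + 607 = 2526
Net migration: 0–14 + 250 → 1666
Giving 1666 / 954 / 2253 / 2526.
[period 2]
Births: 954 × 0.24 = 229 ; 2253 × 0.415 = 935 — total 1164
15–29: 1666 × 0.954 = 1589
30–44: 954 × 0.935 = 892
45+: 2253 × 0.95 + 2526 × 0.528 = 2140 + 1334 = 3474
Net migration: 0–14 + 250 → 1414
Giving 1414 / 1589 / 892 / 3474.
Dependents (band 0–14 + band 45+) = 1414 + 3474 = 4888; working-age = 2481; ratio = 4888/2481 × 100 = 197.0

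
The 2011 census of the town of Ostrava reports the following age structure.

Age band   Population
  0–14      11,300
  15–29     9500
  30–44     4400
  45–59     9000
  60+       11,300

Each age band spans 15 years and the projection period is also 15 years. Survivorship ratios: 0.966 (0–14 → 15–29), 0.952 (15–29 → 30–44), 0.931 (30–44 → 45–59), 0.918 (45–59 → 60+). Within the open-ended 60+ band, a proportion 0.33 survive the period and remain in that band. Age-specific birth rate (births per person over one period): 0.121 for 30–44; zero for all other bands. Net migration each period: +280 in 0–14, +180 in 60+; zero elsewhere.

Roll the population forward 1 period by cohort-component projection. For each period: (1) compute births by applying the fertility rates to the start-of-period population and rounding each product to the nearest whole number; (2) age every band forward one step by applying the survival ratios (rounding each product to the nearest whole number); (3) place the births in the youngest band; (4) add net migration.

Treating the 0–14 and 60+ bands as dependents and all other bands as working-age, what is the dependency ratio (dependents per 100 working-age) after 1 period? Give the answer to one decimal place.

54.0

After projecting period 1:
Births: 4400 × 0.121 = 532
15–29: 11300 × 0.966 = 10916
30–44: 9500 × 0.952 = 9044
45–59: 4400 × 0.931 = 4096
60+: 9000 × 0.918 + 11300 × 0.33 = 8262 + 3729 = 11991
Net migration: 0–14 + 280 → 812; 60+ + 180 → 12171
End of period: [812, 10916, 9044, 4096, 12171]
Dependents (band 0–14 + band 60+) = 812 + 12171 = 12983; working-age = 24056; ratio = 12983/24056 × 100 = 54.0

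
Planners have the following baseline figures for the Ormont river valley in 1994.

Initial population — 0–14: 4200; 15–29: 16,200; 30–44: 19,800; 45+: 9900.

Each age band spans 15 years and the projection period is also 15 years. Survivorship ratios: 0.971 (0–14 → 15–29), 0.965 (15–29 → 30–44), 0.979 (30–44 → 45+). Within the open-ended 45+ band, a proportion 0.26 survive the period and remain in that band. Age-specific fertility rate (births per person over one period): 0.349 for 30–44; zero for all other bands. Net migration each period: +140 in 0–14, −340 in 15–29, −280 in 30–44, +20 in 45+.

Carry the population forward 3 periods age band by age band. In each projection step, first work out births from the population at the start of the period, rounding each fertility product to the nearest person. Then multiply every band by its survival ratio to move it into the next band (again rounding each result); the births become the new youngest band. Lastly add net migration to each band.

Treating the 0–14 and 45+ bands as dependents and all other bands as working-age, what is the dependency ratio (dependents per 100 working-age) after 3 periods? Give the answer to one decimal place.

Period 1.
Births: 19800 × 0.349 = 6910
15–29: 4200 × 0.971 = 4078
30–44: 16200 × 0.965 = 15633
45+: 19800 × 0.979 + 9900 × 0.26 = 19384 + 2574 = 21958
Net migration: 0–14 + 140 → 7050; 15–29 − 340 → 3738; 30–44 − 280 → 15353; 45+ + 20 → 21978
→ [7050, 3738, 15353, 21978]
Period 2.
Births: 15353 × 0.349 = 5358
15–29: 7050 × 0.971 = 6846
30–44: 3738 × 0.965 = 3607
45+: 15353 × 0.979 + 21978 × 0.26 = 15031 + 5714 = 20745
Net migration: 0–14 + 140 → 5498; 15–29 − 340 → 6506; 30–44 − 280 → 3327; 45+ + 20 → 20765
→ [5498, 6506, 3327, 20765]
Period 3.
Births: 3327 × 0.349 = 1161
15–29: 5498 × 0.971 = 5339
30–44: 6506 × 0.965 = 6278
45+: 3327 × 0.979 + 20765 × 0.26 = 3257 + 5399 = 8656
Net migration: 0–14 + 140 → 1301; 15–29 − 340 → 4999; 30–44 − 280 → 5998; 45+ + 20 → 8676
→ [1301, 4999, 5998, 8676]
Dependents (band 0–14 + band 45+) = 1301 + 8676 = 9977; working-age = 10997; ratio = 9977/10997 × 100 = 90.7

90.7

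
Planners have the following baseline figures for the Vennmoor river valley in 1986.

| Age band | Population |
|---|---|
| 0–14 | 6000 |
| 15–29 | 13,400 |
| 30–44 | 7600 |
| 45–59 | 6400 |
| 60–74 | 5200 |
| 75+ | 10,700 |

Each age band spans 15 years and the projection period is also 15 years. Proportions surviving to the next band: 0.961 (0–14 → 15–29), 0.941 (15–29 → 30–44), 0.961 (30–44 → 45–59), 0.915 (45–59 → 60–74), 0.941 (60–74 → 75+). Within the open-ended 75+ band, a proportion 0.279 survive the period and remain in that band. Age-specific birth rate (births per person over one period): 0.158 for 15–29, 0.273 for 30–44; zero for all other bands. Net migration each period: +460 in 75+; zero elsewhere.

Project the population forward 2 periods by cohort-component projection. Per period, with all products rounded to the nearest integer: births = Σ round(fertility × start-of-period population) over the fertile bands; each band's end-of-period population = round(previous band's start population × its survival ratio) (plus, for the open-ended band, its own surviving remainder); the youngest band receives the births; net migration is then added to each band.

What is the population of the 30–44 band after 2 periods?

Numbering the bands 1..6 from youngest to oldest:
Period 1.
Births: 13400 × 0.158 = 2117, 7600 × 0.273 = 2075 → total 4192
Band 2: 6000 × 0.961 = 5766
Band 3: 13400 × 0.941 = 12609
Band 4: 7600 × 0.961 = 7304
Band 5: 6400 × 0.915 = 5856
Band 6: 5200 × 0.941 + 10700 × 0.279 = 4893 + 2985 = 7878
Net migration: Band 6 + 460 → 8338
Giving 4192 / 5766 / 12609 / 7304 / 5856 / 8338.
Period 2.
Births: 5766 × 0.158 = 911, 12609 × 0.273 = 3442 → total 4353
Band 2: 4192 × 0.961 = 4029
Band 3: 5766 × 0.941 = 5426
Band 4: 12609 × 0.961 = 12117
Band 5: 7304 × 0.915 = 6683
Band 6: 5856 × 0.941 + 8338 × 0.279 = 5510 + 2326 = 7836
Net migration: Band 6 + 460 → 8296
Giving 4353 / 4029 / 5426 / 12117 / 6683 / 8296.

5426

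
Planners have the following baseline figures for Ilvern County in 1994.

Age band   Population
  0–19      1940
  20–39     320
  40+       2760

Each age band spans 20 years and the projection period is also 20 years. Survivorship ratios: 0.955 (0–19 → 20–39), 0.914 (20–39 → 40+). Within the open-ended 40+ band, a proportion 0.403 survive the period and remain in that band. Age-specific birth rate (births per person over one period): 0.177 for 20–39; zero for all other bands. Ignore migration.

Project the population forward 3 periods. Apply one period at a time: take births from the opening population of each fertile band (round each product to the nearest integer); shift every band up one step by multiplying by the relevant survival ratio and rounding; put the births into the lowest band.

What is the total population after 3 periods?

Period 1.
Births: 320 × 0.177 = 57
20–39: 1940 × 0.955 = 1853
40+: 320 × 0.914 + 2760 × 0.403 = 292 + 1112 = 1404
Population now: 0–19=57, 20–39=1853, 40+=1404
Period 2.
Births: 1853 × 0.177 = 328
20–39: 57 × 0.955 = 54
40+: 1853 × 0.914 + 1404 × 0.403 = 1694 + 566 = 2260
Population now: 0–19=328, 20–39=54, 40+=2260
Period 3.
Births: 54 × 0.177 = 10
20–39: 328 × 0.955 = 313
40+: 54 × 0.914 + 2260 × 0.403 = 49 + 911 = 960
Population now: 0–19=10, 20–39=313, 40+=960
Total after period 3: 10 + 313 + 960 = 1283

1283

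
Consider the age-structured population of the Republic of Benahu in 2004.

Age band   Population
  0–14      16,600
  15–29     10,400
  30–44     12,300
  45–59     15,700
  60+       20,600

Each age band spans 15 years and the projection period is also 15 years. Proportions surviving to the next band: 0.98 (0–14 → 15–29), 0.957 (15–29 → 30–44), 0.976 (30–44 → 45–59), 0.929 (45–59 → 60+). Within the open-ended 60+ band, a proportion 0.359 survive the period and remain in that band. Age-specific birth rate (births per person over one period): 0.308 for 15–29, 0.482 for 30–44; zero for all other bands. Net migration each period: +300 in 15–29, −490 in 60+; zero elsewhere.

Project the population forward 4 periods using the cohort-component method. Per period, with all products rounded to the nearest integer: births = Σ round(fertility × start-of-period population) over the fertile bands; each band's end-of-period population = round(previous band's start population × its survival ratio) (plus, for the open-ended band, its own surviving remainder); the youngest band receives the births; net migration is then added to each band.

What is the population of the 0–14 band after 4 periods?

7347

After projecting period 1:
Births: 10400 * 0.308 = 3203  |  12300 * 0.482 = 5929 → 9132
15–29: 16600 * 0.98 = 16268
30–44: 10400 * 0.957 = 9953
45–59: 12300 * 0.976 = 12005
60+: 15700 * 0.929 + 20600 * 0.359 = 14585 + 7395 = 21980
Net migration: 15–29 + 300 → 16568; 60+ − 490 → 21490
End of period: [9132, 16568, 9953, 12005, 21490]
After projecting period 2:
Births: 16568 * 0.308 = 5103  |  9953 * 0.482 = 4797 → 9900
15–29: 9132 * 0.98 = 8949
30–44: 16568 * 0.957 = 15856
45–59: 9953 * 0.976 = 9714
60+: 12005 * 0.929 + 21490 * 0.359 = 11153 + 7715 = 18868
Net migration: 15–29 + 300 → 9249; 60+ − 490 → 18378
End of period: [9900, 9249, 15856, 9714, 18378]
After projecting period 3:
Births: 9249 * 0.308 = 2849  |  15856 * 0.482 = 7643 → 10492
15–29: 9900 * 0.98 = 9702
30–44: 9249 * 0.957 = 8851
45–59: 15856 * 0.976 = 15475
60+: 9714 * 0.929 + 18378 * 0.359 = 9024 + 6598 = 15622
Net migration: 15–29 + 300 → 10002; 60+ − 490 → 15132
End of period: [10492, 10002, 8851, 15475, 15132]
After projecting period 4:
Births: 10002 * 0.308 = 3081  |  8851 * 0.482 = 4266 → 7347
15–29: 10492 * 0.98 = 10282
30–44: 10002 * 0.957 = 9572
45–59: 8851 * 0.976 = 8639
60+: 15475 * 0.929 + 15132 * 0.359 = 14376 + 5432 = 19808
Net migration: 15–29 + 300 → 10582; 60+ − 490 → 19318
End of period: [7347, 10582, 9572, 8639, 19318]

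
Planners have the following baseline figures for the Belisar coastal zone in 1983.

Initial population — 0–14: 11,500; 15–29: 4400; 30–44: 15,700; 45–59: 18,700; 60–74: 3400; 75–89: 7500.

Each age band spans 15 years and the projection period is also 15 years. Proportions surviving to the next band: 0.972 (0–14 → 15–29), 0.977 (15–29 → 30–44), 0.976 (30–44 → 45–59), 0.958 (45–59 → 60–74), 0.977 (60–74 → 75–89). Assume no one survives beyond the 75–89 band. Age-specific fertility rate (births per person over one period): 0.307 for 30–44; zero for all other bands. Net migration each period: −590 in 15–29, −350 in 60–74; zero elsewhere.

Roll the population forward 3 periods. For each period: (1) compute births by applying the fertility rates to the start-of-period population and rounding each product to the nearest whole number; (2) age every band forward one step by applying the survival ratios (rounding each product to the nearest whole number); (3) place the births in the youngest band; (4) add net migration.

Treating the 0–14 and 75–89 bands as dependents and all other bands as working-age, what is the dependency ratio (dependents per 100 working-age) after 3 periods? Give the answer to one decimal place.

Numbering the groups 1..6 from youngest to oldest:
Period 1:
Births: 15700 * 0.307 = 4820
Group 2: 11500 * 0.972 = 11178
Group 3: 4400 * 0.977 = 4299
Group 4: 15700 * 0.976 = 15323
Group 5: 18700 * 0.958 = 17915
Group 6: 3400 * 0.977 = 3322
Net migration: Group 2 − 590 → 10588; Group 5 − 350 → 17565
Giving 4820 / 10588 / 4299 / 15323 / 17565 / 3322.
Period 2:
Births: 4299 * 0.307 = 1320
Group 2: 4820 * 0.972 = 4685
Group 3: 10588 * 0.977 = 10344
Group 4: 4299 * 0.976 = 4196
Group 5: 15323 * 0.958 = 14679
Group 6: 17565 * 0.977 = 17161
Net migration: Group 2 − 590 → 4095; Group 5 − 350 → 14329
Giving 1320 / 4095 / 10344 / 4196 / 14329 / 17161.
Period 3:
Births: 10344 * 0.307 = 3176
Group 2: 1320 * 0.972 = 1283
Group 3: 4095 * 0.977 = 4001
Group 4: 10344 * 0.976 = 10096
Group 5: 4196 * 0.958 = 4020
Group 6: 14329 * 0.977 = 13999
Net migration: Group 2 − 590 → 693; Group 5 − 350 → 3670
Giving 3176 / 693 / 4001 / 10096 / 3670 / 13999.
Dependents (band 0–14 + band 75–89) = 3176 + 13999 = 17175; working-age = 18460; ratio = 17175/18460 × 100 = 93.0

93.0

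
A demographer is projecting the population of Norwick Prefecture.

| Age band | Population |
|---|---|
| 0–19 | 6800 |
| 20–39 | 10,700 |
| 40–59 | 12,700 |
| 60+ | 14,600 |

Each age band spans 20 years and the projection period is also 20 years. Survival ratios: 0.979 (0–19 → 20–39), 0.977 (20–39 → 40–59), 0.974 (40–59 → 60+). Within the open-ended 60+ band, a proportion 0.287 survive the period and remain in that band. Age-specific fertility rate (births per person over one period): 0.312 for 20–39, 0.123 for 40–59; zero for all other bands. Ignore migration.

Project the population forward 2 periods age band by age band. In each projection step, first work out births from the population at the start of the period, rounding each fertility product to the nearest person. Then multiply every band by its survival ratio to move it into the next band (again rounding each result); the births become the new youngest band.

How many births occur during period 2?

Let band 1 be 0–19 through band 4 = 60+.
Period 1:
Births: 10700 × 0.312 = 3338 ; 12700 × 0.123 = 1562 — total 4900
Band 2: 6800 × 0.979 = 6657
Band 3: 10700 × 0.977 = 10454
Band 4: 12700 × 0.974 + 14600 × 0.287 = 12370 + 4190 = 16560
Population now: 0–19=4900, 20–39=6657, 40–59=10454, 60+=16560
Period 2:
Births: 6657 × 0.312 = 2077 ; 10454 × 0.123 = 1286 — total 3363
Band 2: 4900 × 0.979 = 4797
Band 3: 6657 × 0.977 = 6504
Band 4: 10454 × 0.974 + 16560 × 0.287 = 10182 + 4753 = 14935
Population now: 0–19=3363, 20–39=4797, 40–59=6504, 60+=14935

3363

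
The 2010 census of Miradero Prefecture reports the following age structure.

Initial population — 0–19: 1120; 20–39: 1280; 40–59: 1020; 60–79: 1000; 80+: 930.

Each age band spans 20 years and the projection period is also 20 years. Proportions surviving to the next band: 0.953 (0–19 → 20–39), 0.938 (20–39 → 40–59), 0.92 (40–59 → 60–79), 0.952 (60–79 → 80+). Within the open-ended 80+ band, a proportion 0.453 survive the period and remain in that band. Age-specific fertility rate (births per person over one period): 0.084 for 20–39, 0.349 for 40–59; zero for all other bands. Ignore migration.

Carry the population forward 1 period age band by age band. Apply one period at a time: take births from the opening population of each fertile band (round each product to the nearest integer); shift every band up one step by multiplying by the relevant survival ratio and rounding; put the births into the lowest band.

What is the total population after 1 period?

Let group 1 be 0–19 through group 5 = 80+.
After projecting period 1:
Births: 1280 × 0.084 = 108  |  1020 × 0.349 = 356 → 464
Group 2: 1120 × 0.953 = 1067
Group 3: 1280 × 0.938 = 1201
Group 4: 1020 × 0.92 = 938
Group 5: 1000 × 0.952 + 930 × 0.453 = 952 + 421 = 1373
Giving 464 / 1067 / 1201 / 938 / 1373.
Total after period 1: 464 + 1067 + 1201 + 938 + 1373 = 5043

5043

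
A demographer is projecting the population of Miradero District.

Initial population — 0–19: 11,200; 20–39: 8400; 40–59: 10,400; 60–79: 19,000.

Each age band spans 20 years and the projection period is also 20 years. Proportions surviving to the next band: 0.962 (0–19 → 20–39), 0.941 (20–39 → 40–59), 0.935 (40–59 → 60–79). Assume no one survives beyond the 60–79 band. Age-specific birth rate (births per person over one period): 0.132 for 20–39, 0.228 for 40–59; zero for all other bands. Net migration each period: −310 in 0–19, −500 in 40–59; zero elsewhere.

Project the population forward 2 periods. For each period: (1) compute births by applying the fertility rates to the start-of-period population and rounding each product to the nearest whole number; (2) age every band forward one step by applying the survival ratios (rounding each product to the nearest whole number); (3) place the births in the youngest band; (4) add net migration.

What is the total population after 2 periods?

Period 1.
Births: 8400 × 0.132 = 1109, 10400 × 0.228 = 2371 → total 3480
20–39: 11200 × 0.962 = 10774
40–59: 8400 × 0.941 = 7904
60–79: 10400 × 0.935 = 9724
Net migration: 0–19 − 310 → 3170; 40–59 − 500 → 7404
Giving 3170 / 10774 / 7404 / 9724.
Period 2.
Births: 10774 × 0.132 = 1422, 7404 × 0.228 = 1688 → total 3110
20–39: 3170 × 0.962 = 3050
40–59: 10774 × 0.941 = 10138
60–79: 7404 × 0.935 = 6923
Net migration: 0–19 − 310 → 2800; 40–59 − 500 → 9638
Giving 2800 / 3050 / 9638 / 6923.
Total after period 2: 2800 + 3050 + 9638 + 6923 = 22411

22411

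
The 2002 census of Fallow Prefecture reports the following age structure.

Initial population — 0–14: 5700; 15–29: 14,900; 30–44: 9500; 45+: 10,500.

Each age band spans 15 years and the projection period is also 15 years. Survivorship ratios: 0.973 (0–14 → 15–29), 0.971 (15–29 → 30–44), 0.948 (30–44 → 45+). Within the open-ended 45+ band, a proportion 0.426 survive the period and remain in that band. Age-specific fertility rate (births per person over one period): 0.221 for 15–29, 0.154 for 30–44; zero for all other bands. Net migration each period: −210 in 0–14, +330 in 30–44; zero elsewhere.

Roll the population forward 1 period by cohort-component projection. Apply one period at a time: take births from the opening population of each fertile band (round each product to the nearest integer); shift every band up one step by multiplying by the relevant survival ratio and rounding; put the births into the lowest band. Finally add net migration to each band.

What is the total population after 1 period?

(Groups numbered youngest = 1 to oldest = 4.)
[period 1]
Births: 14900 × 0.221 = 3293, 9500 × 0.154 = 1463 → total 4756
Group 2: 5700 × 0.973 = 5546
Group 3: 14900 × 0.971 = 14468
Group 4: 9500 × 0.948 + 10500 × 0.426 = 9006 + 4473 = 13479
Net migration: Group 1 − 210 → 4546; Group 3 + 330 → 14798
Population now: 0–14=4546, 15–29=5546, 30–44=14798, 45+=13479
Total after period 1: 4546 + 5546 + 14798 + 13479 = 38369

38369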